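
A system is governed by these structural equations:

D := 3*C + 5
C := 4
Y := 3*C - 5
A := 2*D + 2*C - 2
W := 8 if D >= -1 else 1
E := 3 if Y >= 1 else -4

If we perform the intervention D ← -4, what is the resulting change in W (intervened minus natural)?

-7

Under do(D=-4), the mechanism D := 3*C + 5 is discarded; D is fixed at -4.
W = 8 if D >= -1 else 1  [with D=-4]  = 1
Without intervention: D = 3*C + 5  [with C=4]  = 17; W = 8 if D >= -1 else 1  [with D=17]  = 8.
Change = 1 − 8 = -7.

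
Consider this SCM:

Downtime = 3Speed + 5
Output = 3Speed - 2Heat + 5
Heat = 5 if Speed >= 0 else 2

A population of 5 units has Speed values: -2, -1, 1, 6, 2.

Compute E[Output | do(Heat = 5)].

-1.4

Every unit gets Heat=5 under the intervention. Output values become -11, -8, -2, 13, 1; E[Output|do(Heat=5)] = -1.4.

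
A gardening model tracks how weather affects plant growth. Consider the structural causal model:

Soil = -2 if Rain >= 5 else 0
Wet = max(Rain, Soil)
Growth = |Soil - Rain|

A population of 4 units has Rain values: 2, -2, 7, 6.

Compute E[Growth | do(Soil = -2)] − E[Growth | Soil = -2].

-3.25

Under do(Soil=-2), Soil's equation is replaced by Soil=-2 for every unit. Per-unit Growth: 4, 0, 9, 8. Mean = 5.25.
E[Growth|Soil=-2] averages over only the 2 units with Soil=-2 (Rain = 7, 6): Growth = 9, 8, mean 8.5.
Difference = 5.25 − 8.5 = -3.25.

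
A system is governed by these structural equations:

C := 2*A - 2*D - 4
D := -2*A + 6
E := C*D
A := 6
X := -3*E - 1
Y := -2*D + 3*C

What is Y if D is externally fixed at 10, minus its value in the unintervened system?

Under do(D=10), the mechanism D := -2*A + 6 is discarded; D is fixed at 10.
C = 2*A - 2*D - 4  [with A=6, D=10]  = -12
Y = -2*D + 3*C  [with D=10, C=-12]  = -56
Without intervention: D = -2*A + 6  [with A=6]  = -6; C = 2*A - 2*D - 4  [with A=6, D=-6]  = 20; Y = -2*D + 3*C  [with D=-6, C=20]  = 72.
Change = -56 − 72 = -128.

-128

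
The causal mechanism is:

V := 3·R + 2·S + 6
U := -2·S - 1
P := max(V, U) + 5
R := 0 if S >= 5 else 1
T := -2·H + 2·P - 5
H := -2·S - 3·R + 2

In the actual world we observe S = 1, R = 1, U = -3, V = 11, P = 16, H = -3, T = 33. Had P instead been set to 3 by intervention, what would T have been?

7

Under do(P=3), the mechanism P := max(V, U) + 5 is discarded; P is fixed at 3.
R = 0 if S >= 5 else 1  [with S=1]  = 1
H = -2·S - 3·R + 2  [with S=1, R=1]  = -3
T = -2·H + 2·P - 5  [with H=-3, P=3]  = 7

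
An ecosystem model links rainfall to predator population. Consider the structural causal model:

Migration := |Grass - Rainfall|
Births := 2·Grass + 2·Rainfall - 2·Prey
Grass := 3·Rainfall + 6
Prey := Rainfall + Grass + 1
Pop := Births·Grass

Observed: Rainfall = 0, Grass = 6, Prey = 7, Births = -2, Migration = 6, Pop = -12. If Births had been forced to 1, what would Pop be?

Under do(Births=1), the mechanism Births := 2·Grass + 2·Rainfall - 2·Prey is discarded; Births is fixed at 1.
Grass = 3·Rainfall + 6  [with Rainfall=0]  = 6
Pop = Births·Grass  [with Births=1, Grass=6]  = 6

6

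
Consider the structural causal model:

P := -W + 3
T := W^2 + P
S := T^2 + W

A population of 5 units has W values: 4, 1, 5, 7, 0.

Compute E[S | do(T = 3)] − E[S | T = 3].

2.9

Under do(T=3), T's equation is replaced by T=3 for every unit. Per-unit S: 13, 10, 14, 16, 9. Mean = 12.4.
E[S|T=3] averages over only the 2 units with T=3 (W = 1, 0): S = 10, 9, mean 9.5.
Difference = 12.4 − 9.5 = 2.9.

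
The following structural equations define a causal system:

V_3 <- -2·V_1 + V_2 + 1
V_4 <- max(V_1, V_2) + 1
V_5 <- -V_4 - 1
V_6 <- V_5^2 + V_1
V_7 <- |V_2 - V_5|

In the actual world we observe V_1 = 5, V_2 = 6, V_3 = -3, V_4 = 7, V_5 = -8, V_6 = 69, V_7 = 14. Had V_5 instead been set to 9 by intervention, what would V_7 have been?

3

Under do(V_5=9), the mechanism V_5 <- -V_4 - 1 is discarded; V_5 is fixed at 9.
V_7 = |V_2 - V_5|  [with V_2=6, V_5=9]  = 3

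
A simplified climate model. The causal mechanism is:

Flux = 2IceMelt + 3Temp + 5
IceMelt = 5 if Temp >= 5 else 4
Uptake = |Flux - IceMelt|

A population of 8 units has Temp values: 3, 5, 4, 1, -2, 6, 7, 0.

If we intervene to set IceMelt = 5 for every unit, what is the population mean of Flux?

24

Under do(IceMelt=5), IceMelt's equation is replaced by IceMelt=5 for every unit. Per-unit Flux: 24, 30, 27, 18, 9, 33, 36, 15. Mean = 24.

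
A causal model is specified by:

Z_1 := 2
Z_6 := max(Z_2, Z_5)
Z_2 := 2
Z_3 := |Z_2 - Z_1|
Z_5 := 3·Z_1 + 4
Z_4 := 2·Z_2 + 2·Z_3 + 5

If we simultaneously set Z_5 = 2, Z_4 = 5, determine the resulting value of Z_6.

Setting Z_5 = 2, Z_4 = 5 by intervention discards those variables' equations.
Z_6 = max(Z_2, Z_5)  [with Z_2=2, Z_5=2]  = 2

2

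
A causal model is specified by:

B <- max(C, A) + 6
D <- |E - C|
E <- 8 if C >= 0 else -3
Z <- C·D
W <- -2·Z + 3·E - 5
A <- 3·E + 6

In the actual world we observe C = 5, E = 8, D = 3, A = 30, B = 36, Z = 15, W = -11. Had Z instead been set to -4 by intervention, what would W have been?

Intervening sets Z = -4 and removes its equation (Z <- C·D).
E = 8 if C >= 0 else -3  [with C=5]  = 8
W = -2·Z + 3·E - 5  [with Z=-4, E=8]  = 27

27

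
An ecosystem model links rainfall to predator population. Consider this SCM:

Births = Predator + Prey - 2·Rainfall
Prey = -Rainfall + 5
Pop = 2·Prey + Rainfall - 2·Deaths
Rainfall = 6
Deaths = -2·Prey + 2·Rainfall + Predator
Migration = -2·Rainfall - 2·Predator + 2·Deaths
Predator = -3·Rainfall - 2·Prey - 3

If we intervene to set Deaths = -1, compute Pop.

6

Under do(Deaths=-1), the mechanism Deaths = -2·Prey + 2·Rainfall + Predator is discarded; Deaths is fixed at -1.
Prey = -Rainfall + 5  [with Rainfall=6]  = -1
Pop = 2·Prey + Rainfall - 2·Deaths  [with Prey=-1, Rainfall=6, Deaths=-1]  = 6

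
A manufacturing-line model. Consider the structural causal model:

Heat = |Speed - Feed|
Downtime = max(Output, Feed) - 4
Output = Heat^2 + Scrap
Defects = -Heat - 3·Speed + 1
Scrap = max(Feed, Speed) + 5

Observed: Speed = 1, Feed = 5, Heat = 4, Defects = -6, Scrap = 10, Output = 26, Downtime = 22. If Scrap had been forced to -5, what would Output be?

11

The intervention breaks the incoming arrows to Scrap: Scrap = max(Feed, Speed) + 5 no longer applies, and Scrap = -5.
Heat = |Speed - Feed|  [with Speed=1, Feed=5]  = 4
Output = Heat^2 + Scrap  [with Heat=4, Scrap=-5]  = 11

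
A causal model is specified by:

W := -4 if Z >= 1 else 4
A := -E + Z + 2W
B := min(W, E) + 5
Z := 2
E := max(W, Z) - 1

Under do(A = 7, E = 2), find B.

The joint intervention fixes A = 7, E = 2, removing each variable's own equation.
W = -4 if Z >= 1 else 4  [with Z=2]  = -4
B = min(W, E) + 5  [with W=-4, E=2]  = 1

1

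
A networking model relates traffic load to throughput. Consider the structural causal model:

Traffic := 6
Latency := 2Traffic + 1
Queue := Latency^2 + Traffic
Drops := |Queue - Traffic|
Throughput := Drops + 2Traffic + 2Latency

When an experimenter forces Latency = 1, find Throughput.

15

do(Latency=1) replaces the equation Latency := 2Traffic + 1 with the constant Latency = 1.
Queue = Latency^2 + Traffic  [with Latency=1, Traffic=6]  = 7
Drops = |Queue - Traffic|  [with Queue=7, Traffic=6]  = 1
Throughput = Drops + 2Traffic + 2Latency  [with Drops=1, Traffic=6, Latency=1]  = 15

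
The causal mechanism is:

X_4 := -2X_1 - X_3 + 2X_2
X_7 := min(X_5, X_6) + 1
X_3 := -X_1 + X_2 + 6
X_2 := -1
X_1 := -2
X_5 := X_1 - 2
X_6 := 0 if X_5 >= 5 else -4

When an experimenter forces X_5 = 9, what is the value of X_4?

-5

The intervention breaks the incoming arrows to X_5: X_5 := X_1 - 2 no longer applies, and X_5 = 9.
Since X_4 is not a descendant of the intervened variable, it is unaffected.
X_3 = -X_1 + X_2 + 6  [with X_1=-2, X_2=-1]  = 7
X_4 = -2X_1 - X_3 + 2X_2  [with X_1=-2, X_3=7, X_2=-1]  = -5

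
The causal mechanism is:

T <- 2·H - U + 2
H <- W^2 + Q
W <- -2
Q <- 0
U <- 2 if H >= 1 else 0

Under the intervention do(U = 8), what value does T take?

Intervening sets U = 8 and removes its equation (U <- 2 if H >= 1 else 0).
H = W^2 + Q  [with W=-2, Q=0]  = 4
T = 2·H - U + 2  [with H=4, U=8]  = 2

2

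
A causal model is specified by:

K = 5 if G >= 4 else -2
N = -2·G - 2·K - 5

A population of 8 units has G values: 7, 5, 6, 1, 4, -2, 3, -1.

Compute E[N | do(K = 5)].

-20.75

do(K=5) breaks K's dependence on G. With K=5 fixed, N across the units is -29, -25, -27, -17, -23, -11, -21, -13, mean -20.75.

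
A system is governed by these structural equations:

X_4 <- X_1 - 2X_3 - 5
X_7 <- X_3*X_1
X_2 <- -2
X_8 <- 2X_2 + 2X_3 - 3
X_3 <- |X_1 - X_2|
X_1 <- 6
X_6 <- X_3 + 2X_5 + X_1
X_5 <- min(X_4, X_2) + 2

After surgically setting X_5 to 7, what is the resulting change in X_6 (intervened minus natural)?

40

The intervention breaks the incoming arrows to X_5: X_5 <- min(X_4, X_2) + 2 no longer applies, and X_5 = 7.
X_3 = |X_1 - X_2|  [with X_1=6, X_2=-2]  = 8
X_6 = X_3 + 2X_5 + X_1  [with X_3=8, X_5=7, X_1=6]  = 28
Without intervention: X_3 = |X_1 - X_2|  [with X_1=6, X_2=-2]  = 8; X_4 = X_1 - 2X_3 - 5  [with X_1=6, X_3=8]  = -15; X_5 = min(X_4, X_2) + 2  [with X_4=-15, X_2=-2]  = -13; X_6 = X_3 + 2X_5 + X_1  [with X_3=8, X_5=-13, X_1=6]  = -12.
Change = 28 − (-12) = 40.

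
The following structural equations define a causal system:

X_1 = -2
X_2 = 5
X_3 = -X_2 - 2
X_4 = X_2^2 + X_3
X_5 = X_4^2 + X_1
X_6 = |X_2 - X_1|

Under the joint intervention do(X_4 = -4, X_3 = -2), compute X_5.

14

The joint intervention fixes X_4 = -4, X_3 = -2, removing each variable's own equation.
X_5 = X_4^2 + X_1  [with X_4=-4, X_1=-2]  = 14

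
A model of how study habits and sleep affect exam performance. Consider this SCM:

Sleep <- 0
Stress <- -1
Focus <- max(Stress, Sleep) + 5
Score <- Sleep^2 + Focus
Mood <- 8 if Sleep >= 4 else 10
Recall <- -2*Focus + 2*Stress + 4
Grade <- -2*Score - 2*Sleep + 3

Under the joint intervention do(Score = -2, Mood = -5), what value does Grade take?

7

Under do(Score = -2, Mood = -5), each intervened variable's structural equation is replaced by its fixed value.
Grade = -2*Score - 2*Sleep + 3  [with Score=-2, Sleep=0]  = 7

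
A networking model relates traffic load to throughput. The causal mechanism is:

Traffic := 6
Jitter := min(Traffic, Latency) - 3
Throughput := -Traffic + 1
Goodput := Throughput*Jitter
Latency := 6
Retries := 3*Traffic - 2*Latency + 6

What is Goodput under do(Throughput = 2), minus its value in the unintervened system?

The intervention breaks the incoming arrows to Throughput: Throughput := -Traffic + 1 no longer applies, and Throughput = 2.
Jitter = min(Traffic, Latency) - 3  [with Traffic=6, Latency=6]  = 3
Goodput = Throughput*Jitter  [with Throughput=2, Jitter=3]  = 6
Without intervention: Jitter = min(Traffic, Latency) - 3  [with Traffic=6, Latency=6]  = 3; Throughput = -Traffic + 1  [with Traffic=6]  = -5; Goodput = Throughput*Jitter  [with Throughput=-5, Jitter=3]  = -15.
Change = 6 − (-15) = 21.

21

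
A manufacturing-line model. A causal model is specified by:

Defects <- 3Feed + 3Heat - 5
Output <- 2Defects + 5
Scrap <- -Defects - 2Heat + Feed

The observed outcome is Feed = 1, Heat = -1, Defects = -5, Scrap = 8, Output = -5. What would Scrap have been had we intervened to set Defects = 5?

-2

The intervention breaks the incoming arrows to Defects: Defects <- 3Feed + 3Heat - 5 no longer applies, and Defects = 5.
Scrap = -Defects - 2Heat + Feed  [with Defects=5, Heat=-1, Feed=1]  = -2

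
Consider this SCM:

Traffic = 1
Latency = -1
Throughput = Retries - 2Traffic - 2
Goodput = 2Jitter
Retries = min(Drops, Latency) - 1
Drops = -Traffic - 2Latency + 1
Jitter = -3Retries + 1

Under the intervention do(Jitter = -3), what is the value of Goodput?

Under do(Jitter=-3), the mechanism Jitter = -3Retries + 1 is discarded; Jitter is fixed at -3.
Goodput = 2Jitter  [with Jitter=-3]  = -6

-6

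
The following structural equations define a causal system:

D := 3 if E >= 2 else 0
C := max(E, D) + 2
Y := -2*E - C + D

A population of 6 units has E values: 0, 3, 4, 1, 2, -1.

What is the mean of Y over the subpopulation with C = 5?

E[Y|C=5] averages over only the 2 units with C=5 (E = 3, 2): Y = -8, -6, mean -7.

-7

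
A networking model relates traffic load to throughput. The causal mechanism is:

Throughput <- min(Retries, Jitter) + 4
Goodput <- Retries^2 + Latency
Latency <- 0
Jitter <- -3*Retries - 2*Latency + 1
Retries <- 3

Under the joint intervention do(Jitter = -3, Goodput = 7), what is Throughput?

The joint intervention fixes Jitter = -3, Goodput = 7, removing each variable's own equation.
Throughput = min(Retries, Jitter) + 4  [with Retries=3, Jitter=-3]  = 1

1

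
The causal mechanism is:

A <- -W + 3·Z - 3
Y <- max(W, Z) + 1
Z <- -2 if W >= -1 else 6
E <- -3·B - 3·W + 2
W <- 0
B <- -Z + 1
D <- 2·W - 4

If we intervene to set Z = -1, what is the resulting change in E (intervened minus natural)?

Under do(Z=-1), the mechanism Z <- -2 if W >= -1 else 6 is discarded; Z is fixed at -1.
B = -Z + 1  [with Z=-1]  = 2
E = -3·B - 3·W + 2  [with B=2, W=0]  = -4
Without intervention: Z = -2 if W >= -1 else 6  [with W=0]  = -2; B = -Z + 1  [with Z=-2]  = 3; E = -3·B - 3·W + 2  [with B=3, W=0]  = -7.
Change = -4 − (-7) = 3.

3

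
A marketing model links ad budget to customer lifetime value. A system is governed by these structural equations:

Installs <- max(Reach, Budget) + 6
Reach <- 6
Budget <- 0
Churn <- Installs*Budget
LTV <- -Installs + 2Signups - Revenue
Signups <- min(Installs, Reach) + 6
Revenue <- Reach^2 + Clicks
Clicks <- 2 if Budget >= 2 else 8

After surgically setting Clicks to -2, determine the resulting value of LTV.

The intervention breaks the incoming arrows to Clicks: Clicks <- 2 if Budget >= 2 else 8 no longer applies, and Clicks = -2.
Installs = max(Reach, Budget) + 6  [with Reach=6, Budget=0]  = 12
Signups = min(Installs, Reach) + 6  [with Installs=12, Reach=6]  = 12
Revenue = Reach^2 + Clicks  [with Reach=6, Clicks=-2]  = 34
LTV = -Installs + 2Signups - Revenue  [with Installs=12, Signups=12, Revenue=34]  = -22

-22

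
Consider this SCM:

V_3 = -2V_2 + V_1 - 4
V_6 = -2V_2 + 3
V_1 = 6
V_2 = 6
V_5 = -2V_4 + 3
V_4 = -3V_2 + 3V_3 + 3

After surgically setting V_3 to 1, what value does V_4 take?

The intervention breaks the incoming arrows to V_3: V_3 = -2V_2 + V_1 - 4 no longer applies, and V_3 = 1.
V_4 = -3V_2 + 3V_3 + 3  [with V_2=6, V_3=1]  = -12

-12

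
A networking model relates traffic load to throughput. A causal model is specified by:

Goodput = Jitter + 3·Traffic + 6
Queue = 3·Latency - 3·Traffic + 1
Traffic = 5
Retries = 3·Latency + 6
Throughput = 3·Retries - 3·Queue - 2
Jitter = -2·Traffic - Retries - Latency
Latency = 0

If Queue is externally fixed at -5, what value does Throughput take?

The intervention breaks the incoming arrows to Queue: Queue = 3·Latency - 3·Traffic + 1 no longer applies, and Queue = -5.
Retries = 3·Latency + 6  [with Latency=0]  = 6
Throughput = 3·Retries - 3·Queue - 2  [with Retries=6, Queue=-5]  = 31

31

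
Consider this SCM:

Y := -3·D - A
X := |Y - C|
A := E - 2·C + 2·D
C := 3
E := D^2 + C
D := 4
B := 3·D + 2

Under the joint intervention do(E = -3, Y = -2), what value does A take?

The joint intervention fixes E = -3, Y = -2, removing each variable's own equation.
A = E - 2·C + 2·D  [with E=-3, C=3, D=4]  = -1

-1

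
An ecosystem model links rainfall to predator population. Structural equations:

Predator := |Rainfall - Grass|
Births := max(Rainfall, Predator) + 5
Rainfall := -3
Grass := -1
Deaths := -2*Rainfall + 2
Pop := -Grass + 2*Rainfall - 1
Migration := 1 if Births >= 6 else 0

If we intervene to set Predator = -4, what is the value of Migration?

0

The intervention breaks the incoming arrows to Predator: Predator := |Rainfall - Grass| no longer applies, and Predator = -4.
Births = max(Rainfall, Predator) + 5  [with Rainfall=-3, Predator=-4]  = 2
Migration = 1 if Births >= 6 else 0  [with Births=2]  = 0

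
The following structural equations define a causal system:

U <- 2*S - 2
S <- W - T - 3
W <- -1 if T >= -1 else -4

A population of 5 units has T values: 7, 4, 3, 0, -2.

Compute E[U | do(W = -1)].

The intervention sets W=-1 in all 5 units regardless of T. Recomputing U per unit gives -24, -18, -16, -10, -6; average -14.8.

-14.8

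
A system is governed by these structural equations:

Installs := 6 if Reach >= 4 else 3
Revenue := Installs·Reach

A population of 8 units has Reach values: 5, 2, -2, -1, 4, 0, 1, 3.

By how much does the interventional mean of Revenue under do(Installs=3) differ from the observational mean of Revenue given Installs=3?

do(Installs=3) breaks Installs's dependence on Reach. With Installs=3 fixed, Revenue across the units is 15, 6, -6, -3, 12, 0, 3, 9, mean 4.5.
Conditioning on Installs=3 selects the 6 unit(s) with Reach ∈ {2, -2, -1, 0, 1, 3}. Their Revenue values: 6, -6, -3, 0, 3, 9. Mean = 1.5.
Difference = 4.5 − 1.5 = 3.

3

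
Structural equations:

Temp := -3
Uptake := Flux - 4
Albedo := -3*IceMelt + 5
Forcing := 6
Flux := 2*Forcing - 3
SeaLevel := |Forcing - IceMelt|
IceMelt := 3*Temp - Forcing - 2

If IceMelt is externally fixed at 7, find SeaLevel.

do(IceMelt=7) replaces the equation IceMelt := 3*Temp - Forcing - 2 with the constant IceMelt = 7.
SeaLevel = |Forcing - IceMelt|  [with Forcing=6, IceMelt=7]  = 1

1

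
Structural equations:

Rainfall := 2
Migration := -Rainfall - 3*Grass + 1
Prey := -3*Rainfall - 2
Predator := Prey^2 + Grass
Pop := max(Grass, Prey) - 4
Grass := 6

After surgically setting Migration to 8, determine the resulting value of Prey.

-8

do(Migration=8) replaces the equation Migration := -Rainfall - 3*Grass + 1 with the constant Migration = 8.
Prey is not downstream of the intervention, so its value is determined by the original equations.
Prey = -3*Rainfall - 2  [with Rainfall=2]  = -8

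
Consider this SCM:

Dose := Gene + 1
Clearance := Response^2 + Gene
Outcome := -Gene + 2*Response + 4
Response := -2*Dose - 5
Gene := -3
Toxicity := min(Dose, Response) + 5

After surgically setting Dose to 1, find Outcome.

Under do(Dose=1), the mechanism Dose := Gene + 1 is discarded; Dose is fixed at 1.
Response = -2*Dose - 5  [with Dose=1]  = -7
Outcome = -Gene + 2*Response + 4  [with Gene=-3, Response=-7]  = -7

-7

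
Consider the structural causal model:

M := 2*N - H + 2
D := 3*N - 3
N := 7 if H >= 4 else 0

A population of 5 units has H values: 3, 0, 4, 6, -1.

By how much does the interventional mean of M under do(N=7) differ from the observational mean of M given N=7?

2.6

Every unit gets N=7 under the intervention. M values become 13, 16, 12, 10, 17; E[M|do(N=7)] = 13.6.
Conditioning on N=7 selects the 2 unit(s) with H ∈ {4, 6}. Their M values: 12, 10. Mean = 11.
Difference = 13.6 − 11 = 2.6.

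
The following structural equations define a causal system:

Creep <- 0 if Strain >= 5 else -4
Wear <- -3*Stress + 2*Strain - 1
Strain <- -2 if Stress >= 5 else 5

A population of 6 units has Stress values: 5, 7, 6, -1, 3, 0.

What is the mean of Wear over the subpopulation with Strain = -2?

Conditioning on Strain=-2 selects the 3 unit(s) with Stress ∈ {5, 7, 6}. Their Wear values: -20, -26, -23. Mean = -23.

-23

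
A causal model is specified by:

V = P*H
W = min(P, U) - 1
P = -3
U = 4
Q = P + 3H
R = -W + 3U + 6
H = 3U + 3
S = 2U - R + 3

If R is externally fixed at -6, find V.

-45

Intervening sets R = -6 and removes its equation (R = -W + 3U + 6).
No directed path runs from R to V, so V keeps its natural value.
H = 3U + 3  [with U=4]  = 15
V = P*H  [with P=-3, H=15]  = -45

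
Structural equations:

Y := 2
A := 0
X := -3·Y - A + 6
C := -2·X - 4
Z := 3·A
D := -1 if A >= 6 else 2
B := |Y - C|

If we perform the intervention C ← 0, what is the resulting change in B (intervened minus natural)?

The intervention breaks the incoming arrows to C: C := -2·X - 4 no longer applies, and C = 0.
B = |Y - C|  [with Y=2, C=0]  = 2
Without intervention: X = -3·Y - A + 6  [with Y=2, A=0]  = 0; C = -2·X - 4  [with X=0]  = -4; B = |Y - C|  [with Y=2, C=-4]  = 6.
Change = 2 − 6 = -4.

-4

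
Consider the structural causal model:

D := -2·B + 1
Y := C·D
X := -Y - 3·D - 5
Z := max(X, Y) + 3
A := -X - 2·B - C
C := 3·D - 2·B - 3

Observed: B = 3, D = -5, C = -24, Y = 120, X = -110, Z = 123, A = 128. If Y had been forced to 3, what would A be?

The intervention breaks the incoming arrows to Y: Y := C·D no longer applies, and Y = 3.
D = -2·B + 1  [with B=3]  = -5
C = 3·D - 2·B - 3  [with D=-5, B=3]  = -24
X = -Y - 3·D - 5  [with Y=3, D=-5]  = 7
A = -X - 2·B - C  [with X=7, B=3, C=-24]  = 11

11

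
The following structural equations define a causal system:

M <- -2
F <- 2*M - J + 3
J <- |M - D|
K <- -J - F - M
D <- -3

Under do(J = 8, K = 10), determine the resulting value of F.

-9

The joint intervention fixes J = 8, K = 10, removing each variable's own equation.
F = 2*M - J + 3  [with M=-2, J=8]  = -9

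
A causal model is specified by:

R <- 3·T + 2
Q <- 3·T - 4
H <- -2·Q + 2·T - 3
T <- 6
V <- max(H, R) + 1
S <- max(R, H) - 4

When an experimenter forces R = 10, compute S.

6

Intervening sets R = 10 and removes its equation (R <- 3·T + 2).
Q = 3·T - 4  [with T=6]  = 14
H = -2·Q + 2·T - 3  [with Q=14, T=6]  = -19
S = max(R, H) - 4  [with R=10, H=-19]  = 6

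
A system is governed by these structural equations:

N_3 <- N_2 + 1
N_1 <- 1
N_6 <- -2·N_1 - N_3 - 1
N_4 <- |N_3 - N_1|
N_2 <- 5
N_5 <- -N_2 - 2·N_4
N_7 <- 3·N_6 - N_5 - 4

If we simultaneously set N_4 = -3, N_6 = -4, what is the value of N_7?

-17

Setting N_4 = -3, N_6 = -4 by intervention discards those variables' equations.
N_5 = -N_2 - 2·N_4  [with N_2=5, N_4=-3]  = 1
N_7 = 3·N_6 - N_5 - 4  [with N_6=-4, N_5=1]  = -17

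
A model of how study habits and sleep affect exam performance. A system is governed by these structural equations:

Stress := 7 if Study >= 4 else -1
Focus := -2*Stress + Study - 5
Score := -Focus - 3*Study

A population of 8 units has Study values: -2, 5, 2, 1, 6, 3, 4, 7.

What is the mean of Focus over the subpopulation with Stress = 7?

E[Focus|Stress=7] averages over only the 4 units with Stress=7 (Study = 5, 6, 4, 7): Focus = -14, -13, -15, -12, mean -13.5.

-13.5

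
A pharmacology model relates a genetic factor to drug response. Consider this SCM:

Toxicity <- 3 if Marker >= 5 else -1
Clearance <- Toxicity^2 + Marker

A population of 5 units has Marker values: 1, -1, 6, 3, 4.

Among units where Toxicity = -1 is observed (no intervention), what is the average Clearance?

2.75

Observing Toxicity=-1 restricts to units where Toxicity's equation naturally yields -1: Marker ∈ {1, -1, 3, 4}. In that subpopulation Clearance = 2, 0, 4, 5, mean 2.75.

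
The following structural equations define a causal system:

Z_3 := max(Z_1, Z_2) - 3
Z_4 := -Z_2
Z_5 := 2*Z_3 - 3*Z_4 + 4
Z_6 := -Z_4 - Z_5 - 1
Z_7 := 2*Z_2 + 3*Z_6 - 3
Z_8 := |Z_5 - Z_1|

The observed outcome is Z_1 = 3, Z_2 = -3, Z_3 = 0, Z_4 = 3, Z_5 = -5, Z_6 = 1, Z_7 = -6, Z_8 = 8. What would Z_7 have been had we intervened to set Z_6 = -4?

Intervening sets Z_6 = -4 and removes its equation (Z_6 := -Z_4 - Z_5 - 1).
Z_7 = 2*Z_2 + 3*Z_6 - 3  [with Z_2=-3, Z_6=-4]  = -21

-21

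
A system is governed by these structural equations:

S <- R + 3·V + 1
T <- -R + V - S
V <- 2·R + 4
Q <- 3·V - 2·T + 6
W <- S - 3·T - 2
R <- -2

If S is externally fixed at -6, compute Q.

-10

The intervention breaks the incoming arrows to S: S <- R + 3·V + 1 no longer applies, and S = -6.
V = 2·R + 4  [with R=-2]  = 0
T = -R + V - S  [with R=-2, V=0, S=-6]  = 8
Q = 3·V - 2·T + 6  [with V=0, T=8]  = -10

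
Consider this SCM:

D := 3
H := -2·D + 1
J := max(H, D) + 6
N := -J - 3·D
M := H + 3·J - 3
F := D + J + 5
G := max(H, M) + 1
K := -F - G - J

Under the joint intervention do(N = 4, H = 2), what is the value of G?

Under do(N = 4, H = 2), each intervened variable's structural equation is replaced by its fixed value.
J = max(H, D) + 6  [with H=2, D=3]  = 9
M = H + 3·J - 3  [with H=2, J=9]  = 26
G = max(H, M) + 1  [with H=2, M=26]  = 27

27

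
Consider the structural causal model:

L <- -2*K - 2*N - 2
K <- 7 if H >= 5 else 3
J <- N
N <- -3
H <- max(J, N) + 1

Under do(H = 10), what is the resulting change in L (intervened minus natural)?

do(H=10) replaces the equation H <- max(J, N) + 1 with the constant H = 10.
K = 7 if H >= 5 else 3  [with H=10]  = 7
L = -2*K - 2*N - 2  [with K=7, N=-3]  = -10
Without intervention: J = N  [with N=-3]  = -3; H = max(J, N) + 1  [with J=-3, N=-3]  = -2; K = 7 if H >= 5 else 3  [with H=-2]  = 3; L = -2*K - 2*N - 2  [with K=3, N=-3]  = -2.
Change = -10 − (-2) = -8.

-8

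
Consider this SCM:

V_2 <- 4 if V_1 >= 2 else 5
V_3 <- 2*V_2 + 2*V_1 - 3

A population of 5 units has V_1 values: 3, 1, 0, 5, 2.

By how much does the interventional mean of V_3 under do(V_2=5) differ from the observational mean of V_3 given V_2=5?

The intervention sets V_2=5 in all 5 units regardless of V_1. Recomputing V_3 per unit gives 13, 9, 7, 17, 11; average 11.4.
E[V_3|V_2=5] averages over only the 2 units with V_2=5 (V_1 = 1, 0): V_3 = 9, 7, mean 8.
Difference = 11.4 − 8 = 3.4.

3.4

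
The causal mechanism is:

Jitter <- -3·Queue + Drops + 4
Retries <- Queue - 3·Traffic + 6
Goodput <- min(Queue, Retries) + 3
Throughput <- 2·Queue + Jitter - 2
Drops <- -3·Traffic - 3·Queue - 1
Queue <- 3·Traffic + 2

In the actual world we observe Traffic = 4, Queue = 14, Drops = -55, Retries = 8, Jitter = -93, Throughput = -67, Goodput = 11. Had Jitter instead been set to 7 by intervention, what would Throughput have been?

33

The intervention breaks the incoming arrows to Jitter: Jitter <- -3·Queue + Drops + 4 no longer applies, and Jitter = 7.
Queue = 3·Traffic + 2  [with Traffic=4]  = 14
Throughput = 2·Queue + Jitter - 2  [with Queue=14, Jitter=7]  = 33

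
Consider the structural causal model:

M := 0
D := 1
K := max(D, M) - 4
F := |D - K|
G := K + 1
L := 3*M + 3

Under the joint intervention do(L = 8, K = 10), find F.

9

Under do(L = 8, K = 10), each intervened variable's structural equation is replaced by its fixed value.
F = |D - K|  [with D=1, K=10]  = 9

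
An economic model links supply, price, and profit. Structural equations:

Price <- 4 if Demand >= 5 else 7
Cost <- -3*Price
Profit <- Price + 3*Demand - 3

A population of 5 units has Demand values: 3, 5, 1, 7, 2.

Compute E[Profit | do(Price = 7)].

14.8

The intervention sets Price=7 in all 5 units regardless of Demand. Recomputing Profit per unit gives 13, 19, 7, 25, 10; average 14.8.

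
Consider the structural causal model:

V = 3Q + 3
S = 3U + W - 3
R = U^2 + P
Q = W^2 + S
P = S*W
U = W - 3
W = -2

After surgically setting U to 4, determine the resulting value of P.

-14

Under do(U=4), the mechanism U = W - 3 is discarded; U is fixed at 4.
S = 3U + W - 3  [with U=4, W=-2]  = 7
P = S*W  [with S=7, W=-2]  = -14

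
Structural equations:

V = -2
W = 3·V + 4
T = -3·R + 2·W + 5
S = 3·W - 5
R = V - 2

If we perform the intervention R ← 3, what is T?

-8

Under do(R=3), the mechanism R = V - 2 is discarded; R is fixed at 3.
W = 3·V + 4  [with V=-2]  = -2
T = -3·R + 2·W + 5  [with R=3, W=-2]  = -8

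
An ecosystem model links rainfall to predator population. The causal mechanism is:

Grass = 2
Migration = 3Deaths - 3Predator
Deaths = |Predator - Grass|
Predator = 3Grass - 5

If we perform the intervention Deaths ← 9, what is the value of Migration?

24

The intervention breaks the incoming arrows to Deaths: Deaths = |Predator - Grass| no longer applies, and Deaths = 9.
Predator = 3Grass - 5  [with Grass=2]  = 1
Migration = 3Deaths - 3Predator  [with Deaths=9, Predator=1]  = 24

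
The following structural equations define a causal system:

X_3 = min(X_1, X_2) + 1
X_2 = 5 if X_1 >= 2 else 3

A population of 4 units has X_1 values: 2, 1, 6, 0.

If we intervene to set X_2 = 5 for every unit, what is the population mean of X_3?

The intervention sets X_2=5 in all 4 units regardless of X_1. Recomputing X_3 per unit gives 3, 2, 6, 1; average 3.

3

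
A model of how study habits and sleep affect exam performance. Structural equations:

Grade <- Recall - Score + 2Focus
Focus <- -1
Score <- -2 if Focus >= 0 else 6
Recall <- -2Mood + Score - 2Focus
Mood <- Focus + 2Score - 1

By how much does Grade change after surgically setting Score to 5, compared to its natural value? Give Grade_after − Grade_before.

4

do(Score=5) replaces the equation Score <- -2 if Focus >= 0 else 6 with the constant Score = 5.
Mood = Focus + 2Score - 1  [with Focus=-1, Score=5]  = 8
Recall = -2Mood + Score - 2Focus  [with Mood=8, Score=5, Focus=-1]  = -9
Grade = Recall - Score + 2Focus  [with Recall=-9, Score=5, Focus=-1]  = -16
Without intervention: Score = -2 if Focus >= 0 else 6  [with Focus=-1]  = 6; Mood = Focus + 2Score - 1  [with Focus=-1, Score=6]  = 10; Recall = -2Mood + Score - 2Focus  [with Mood=10, Score=6, Focus=-1]  = -12; Grade = Recall - Score + 2Focus  [with Recall=-12, Score=6, Focus=-1]  = -20.
Change = -16 − (-20) = 4.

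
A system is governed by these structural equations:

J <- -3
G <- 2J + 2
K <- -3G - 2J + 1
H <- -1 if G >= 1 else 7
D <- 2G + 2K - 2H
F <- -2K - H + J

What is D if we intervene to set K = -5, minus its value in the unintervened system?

do(K=-5) replaces the equation K <- -3G - 2J + 1 with the constant K = -5.
G = 2J + 2  [with J=-3]  = -4
H = -1 if G >= 1 else 7  [with G=-4]  = 7
D = 2G + 2K - 2H  [with G=-4, K=-5, H=7]  = -32
Without intervention: G = 2J + 2  [with J=-3]  = -4; K = -3G - 2J + 1  [with G=-4, J=-3]  = 19; H = -1 if G >= 1 else 7  [with G=-4]  = 7; D = 2G + 2K - 2H  [with G=-4, K=19, H=7]  = 16.
Change = -32 − 16 = -48.

-48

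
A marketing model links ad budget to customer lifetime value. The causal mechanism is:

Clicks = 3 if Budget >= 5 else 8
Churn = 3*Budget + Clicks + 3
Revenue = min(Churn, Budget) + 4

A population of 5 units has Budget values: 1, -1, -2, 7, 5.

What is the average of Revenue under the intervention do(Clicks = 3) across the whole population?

The intervention sets Clicks=3 in all 5 units regardless of Budget. Recomputing Revenue per unit gives 5, 3, 2, 11, 9; average 6.

6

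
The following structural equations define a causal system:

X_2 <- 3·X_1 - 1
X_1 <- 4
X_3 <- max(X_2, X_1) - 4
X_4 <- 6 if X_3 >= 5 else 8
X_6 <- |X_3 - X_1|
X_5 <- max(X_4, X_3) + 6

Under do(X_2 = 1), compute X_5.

14

do(X_2=1) replaces the equation X_2 <- 3·X_1 - 1 with the constant X_2 = 1.
X_3 = max(X_2, X_1) - 4  [with X_2=1, X_1=4]  = 0
X_4 = 6 if X_3 >= 5 else 8  [with X_3=0]  = 8
X_5 = max(X_4, X_3) + 6  [with X_4=8, X_3=0]  = 14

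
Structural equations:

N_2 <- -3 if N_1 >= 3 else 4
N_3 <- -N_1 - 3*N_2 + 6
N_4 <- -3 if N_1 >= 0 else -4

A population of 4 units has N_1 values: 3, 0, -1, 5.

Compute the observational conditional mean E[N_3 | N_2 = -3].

E[N_3|N_2=-3] averages over only the 2 units with N_2=-3 (N_1 = 3, 5): N_3 = 12, 10, mean 11.

11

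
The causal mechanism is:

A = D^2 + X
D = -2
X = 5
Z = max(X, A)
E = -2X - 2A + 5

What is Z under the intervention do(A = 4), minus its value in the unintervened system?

do(A=4) replaces the equation A = D^2 + X with the constant A = 4.
Z = max(X, A)  [with X=5, A=4]  = 5
Without intervention: A = D^2 + X  [with D=-2, X=5]  = 9; Z = max(X, A)  [with X=5, A=9]  = 9.
Change = 5 − 9 = -4.

-4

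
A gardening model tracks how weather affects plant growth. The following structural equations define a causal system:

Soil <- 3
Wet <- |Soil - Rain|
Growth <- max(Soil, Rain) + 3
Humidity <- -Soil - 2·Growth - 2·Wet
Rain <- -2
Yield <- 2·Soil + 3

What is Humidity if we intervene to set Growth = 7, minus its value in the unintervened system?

-2

Intervening sets Growth = 7 and removes its equation (Growth <- max(Soil, Rain) + 3).
Wet = |Soil - Rain|  [with Soil=3, Rain=-2]  = 5
Humidity = -Soil - 2·Growth - 2·Wet  [with Soil=3, Growth=7, Wet=5]  = -27
Without intervention: Wet = |Soil - Rain|  [with Soil=3, Rain=-2]  = 5; Growth = max(Soil, Rain) + 3  [with Soil=3, Rain=-2]  = 6; Humidity = -Soil - 2·Growth - 2·Wet  [with Soil=3, Growth=6, Wet=5]  = -25.
Change = -27 − (-25) = -2.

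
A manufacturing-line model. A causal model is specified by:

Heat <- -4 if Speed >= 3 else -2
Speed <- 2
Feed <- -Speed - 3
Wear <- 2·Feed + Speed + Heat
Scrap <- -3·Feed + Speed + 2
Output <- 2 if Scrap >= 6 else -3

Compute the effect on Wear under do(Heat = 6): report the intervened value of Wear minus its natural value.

The intervention breaks the incoming arrows to Heat: Heat <- -4 if Speed >= 3 else -2 no longer applies, and Heat = 6.
Feed = -Speed - 3  [with Speed=2]  = -5
Wear = 2·Feed + Speed + Heat  [with Feed=-5, Speed=2, Heat=6]  = -2
Without intervention: Feed = -Speed - 3  [with Speed=2]  = -5; Heat = -4 if Speed >= 3 else -2  [with Speed=2]  = -2; Wear = 2·Feed + Speed + Heat  [with Feed=-5, Speed=2, Heat=-2]  = -10.
Change = -2 − (-10) = 8.

8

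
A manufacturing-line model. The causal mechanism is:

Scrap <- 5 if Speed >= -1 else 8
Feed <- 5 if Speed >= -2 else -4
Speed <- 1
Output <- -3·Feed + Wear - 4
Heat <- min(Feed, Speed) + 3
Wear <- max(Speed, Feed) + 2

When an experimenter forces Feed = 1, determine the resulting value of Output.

Under do(Feed=1), the mechanism Feed <- 5 if Speed >= -2 else -4 is discarded; Feed is fixed at 1.
Wear = max(Speed, Feed) + 2  [with Speed=1, Feed=1]  = 3
Output = -3·Feed + Wear - 4  [with Feed=1, Wear=3]  = -4

-4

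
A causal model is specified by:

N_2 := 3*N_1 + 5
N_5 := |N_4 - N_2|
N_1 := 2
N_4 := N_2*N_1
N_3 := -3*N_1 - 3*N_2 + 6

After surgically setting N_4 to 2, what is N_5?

Intervening sets N_4 = 2 and removes its equation (N_4 := N_2*N_1).
N_2 = 3*N_1 + 5  [with N_1=2]  = 11
N_5 = |N_4 - N_2|  [with N_4=2, N_2=11]  = 9

9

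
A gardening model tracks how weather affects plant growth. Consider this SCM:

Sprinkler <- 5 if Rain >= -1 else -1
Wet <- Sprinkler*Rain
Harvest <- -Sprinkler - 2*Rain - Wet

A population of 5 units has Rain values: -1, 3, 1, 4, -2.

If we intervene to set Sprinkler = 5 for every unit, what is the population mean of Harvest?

-12

Under do(Sprinkler=5), Sprinkler's equation is replaced by Sprinkler=5 for every unit. Per-unit Harvest: 2, -26, -12, -33, 9. Mean = -12.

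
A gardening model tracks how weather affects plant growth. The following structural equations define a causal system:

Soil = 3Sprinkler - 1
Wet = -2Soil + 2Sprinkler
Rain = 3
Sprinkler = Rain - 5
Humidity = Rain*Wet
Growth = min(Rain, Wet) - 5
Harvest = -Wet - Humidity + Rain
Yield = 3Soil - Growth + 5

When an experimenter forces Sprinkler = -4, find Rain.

3

Under do(Sprinkler=-4), the mechanism Sprinkler = Rain - 5 is discarded; Sprinkler is fixed at -4.
Rain is not downstream of the intervention, so its value is determined by the original equations.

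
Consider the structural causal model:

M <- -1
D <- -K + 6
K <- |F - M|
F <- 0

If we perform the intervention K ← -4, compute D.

10

The intervention breaks the incoming arrows to K: K <- |F - M| no longer applies, and K = -4.
D = -K + 6  [with K=-4]  = 10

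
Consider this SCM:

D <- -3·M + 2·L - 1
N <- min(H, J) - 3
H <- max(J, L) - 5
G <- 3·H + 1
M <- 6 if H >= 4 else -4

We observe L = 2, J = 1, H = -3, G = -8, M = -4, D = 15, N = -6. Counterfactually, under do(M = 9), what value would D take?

The intervention breaks the incoming arrows to M: M <- 6 if H >= 4 else -4 no longer applies, and M = 9.
D = -3·M + 2·L - 1  [with M=9, L=2]  = -24

-24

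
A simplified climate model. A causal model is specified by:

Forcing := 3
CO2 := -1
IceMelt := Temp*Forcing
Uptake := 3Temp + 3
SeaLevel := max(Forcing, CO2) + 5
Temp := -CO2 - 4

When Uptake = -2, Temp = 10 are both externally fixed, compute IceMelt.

30

Under do(Uptake = -2, Temp = 10), each intervened variable's structural equation is replaced by its fixed value.
IceMelt = Temp*Forcing  [with Temp=10, Forcing=3]  = 30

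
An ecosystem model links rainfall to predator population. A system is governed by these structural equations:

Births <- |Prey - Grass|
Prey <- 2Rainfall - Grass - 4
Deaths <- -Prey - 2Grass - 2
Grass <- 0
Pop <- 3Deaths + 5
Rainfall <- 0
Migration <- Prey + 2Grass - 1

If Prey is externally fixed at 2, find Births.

2

The intervention breaks the incoming arrows to Prey: Prey <- 2Rainfall - Grass - 4 no longer applies, and Prey = 2.
Births = |Prey - Grass|  [with Prey=2, Grass=0]  = 2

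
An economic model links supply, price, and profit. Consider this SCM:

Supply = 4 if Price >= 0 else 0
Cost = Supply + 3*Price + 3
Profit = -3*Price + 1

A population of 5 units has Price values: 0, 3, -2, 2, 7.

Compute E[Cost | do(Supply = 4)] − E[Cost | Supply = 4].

-3

do(Supply=4) breaks Supply's dependence on Price. With Supply=4 fixed, Cost across the units is 7, 16, 1, 13, 28, mean 13.
Conditioning on Supply=4 selects the 4 unit(s) with Price ∈ {0, 3, 2, 7}. Their Cost values: 7, 16, 13, 28. Mean = 16.
Difference = 13 − 16 = -3.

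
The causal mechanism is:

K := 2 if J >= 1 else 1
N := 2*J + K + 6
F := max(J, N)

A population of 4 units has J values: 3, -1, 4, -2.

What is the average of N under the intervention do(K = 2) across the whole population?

10

Under do(K=2), K's equation is replaced by K=2 for every unit. Per-unit N: 14, 6, 16, 4. Mean = 10.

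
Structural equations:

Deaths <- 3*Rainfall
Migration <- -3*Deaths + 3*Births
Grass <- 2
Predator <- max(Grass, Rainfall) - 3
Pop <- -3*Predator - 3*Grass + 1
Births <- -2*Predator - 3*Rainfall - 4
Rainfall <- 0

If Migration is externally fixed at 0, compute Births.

-2

do(Migration=0) replaces the equation Migration <- -3*Deaths + 3*Births with the constant Migration = 0.
No directed path runs from Migration to Births, so Births keeps its natural value.
Predator = max(Grass, Rainfall) - 3  [with Grass=2, Rainfall=0]  = -1
Births = -2*Predator - 3*Rainfall - 4  [with Predator=-1, Rainfall=0]  = -2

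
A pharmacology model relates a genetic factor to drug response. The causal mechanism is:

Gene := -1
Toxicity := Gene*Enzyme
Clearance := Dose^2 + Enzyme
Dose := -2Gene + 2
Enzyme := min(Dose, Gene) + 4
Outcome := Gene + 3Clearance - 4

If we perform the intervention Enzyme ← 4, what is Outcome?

The intervention breaks the incoming arrows to Enzyme: Enzyme := min(Dose, Gene) + 4 no longer applies, and Enzyme = 4.
Dose = -2Gene + 2  [with Gene=-1]  = 4
Clearance = Dose^2 + Enzyme  [with Dose=4, Enzyme=4]  = 20
Outcome = Gene + 3Clearance - 4  [with Gene=-1, Clearance=20]  = 55

55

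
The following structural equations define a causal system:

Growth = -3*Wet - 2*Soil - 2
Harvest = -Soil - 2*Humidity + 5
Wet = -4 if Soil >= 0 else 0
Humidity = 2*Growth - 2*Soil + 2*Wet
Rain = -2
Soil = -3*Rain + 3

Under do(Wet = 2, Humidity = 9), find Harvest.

-22

Setting Wet = 2, Humidity = 9 by intervention discards those variables' equations.
Soil = -3*Rain + 3  [with Rain=-2]  = 9
Harvest = -Soil - 2*Humidity + 5  [with Soil=9, Humidity=9]  = -22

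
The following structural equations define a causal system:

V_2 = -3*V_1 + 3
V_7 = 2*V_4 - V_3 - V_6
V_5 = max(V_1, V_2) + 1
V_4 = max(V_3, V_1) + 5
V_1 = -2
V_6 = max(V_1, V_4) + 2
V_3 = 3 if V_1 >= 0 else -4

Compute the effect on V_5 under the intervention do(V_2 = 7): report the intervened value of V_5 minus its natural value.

-2

do(V_2=7) replaces the equation V_2 = -3*V_1 + 3 with the constant V_2 = 7.
V_5 = max(V_1, V_2) + 1  [with V_1=-2, V_2=7]  = 8
Without intervention: V_2 = -3*V_1 + 3  [with V_1=-2]  = 9; V_5 = max(V_1, V_2) + 1  [with V_1=-2, V_2=9]  = 10.
Change = 8 − 10 = -2.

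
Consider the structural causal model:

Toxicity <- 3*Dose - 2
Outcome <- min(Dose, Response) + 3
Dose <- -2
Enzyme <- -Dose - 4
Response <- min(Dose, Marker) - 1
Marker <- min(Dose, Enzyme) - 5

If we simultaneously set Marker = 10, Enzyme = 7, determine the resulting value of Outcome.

Setting Marker = 10, Enzyme = 7 by intervention discards those variables' equations.
Response = min(Dose, Marker) - 1  [with Dose=-2, Marker=10]  = -3
Outcome = min(Dose, Response) + 3  [with Dose=-2, Response=-3]  = 0

0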